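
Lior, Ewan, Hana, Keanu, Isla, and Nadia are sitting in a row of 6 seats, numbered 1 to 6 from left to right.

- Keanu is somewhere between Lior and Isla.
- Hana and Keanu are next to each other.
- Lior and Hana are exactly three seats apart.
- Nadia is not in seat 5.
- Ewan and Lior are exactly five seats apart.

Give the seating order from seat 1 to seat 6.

From clue 1: Keanu is in {2,3,4,5}.
From clues 1–2: Hana is in {2,3,4,5}.
From clues 1–3: Lior is in {1,2,5,6}.
From clues 1–5: Lior → seat 1, Nadia → seat 2, Keanu → seat 3, Hana → seat 4, Isla → seat 5, Ewan → seat 6.

Lior, Nadia, Keanu, Hana, Isla, Ewan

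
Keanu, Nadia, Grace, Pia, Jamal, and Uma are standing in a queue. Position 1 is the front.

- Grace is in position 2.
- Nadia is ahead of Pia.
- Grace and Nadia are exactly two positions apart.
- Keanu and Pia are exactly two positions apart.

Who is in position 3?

Keanu

With clue 1, Grace is ruled out for position 3.
With clues 1–3, Nadia and Pia are ruled out for position 3.
With clues 1–4, Jamal and Uma are ruled out for position 3.
So position 3 is Keanu.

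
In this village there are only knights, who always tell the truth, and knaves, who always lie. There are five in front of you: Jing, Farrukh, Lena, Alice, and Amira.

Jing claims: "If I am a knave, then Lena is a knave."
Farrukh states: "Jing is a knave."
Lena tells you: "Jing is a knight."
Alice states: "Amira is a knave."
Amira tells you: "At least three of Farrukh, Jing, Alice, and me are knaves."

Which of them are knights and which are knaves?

Consider Jing. Suppose Jing is a knave.
Then no assignment of the remaining roles makes every statement match its speaker's type — contradiction.
So Jing is a knight.
With that fixed, Farrukh's statement is false, so Farrukh is a knave.
With that fixed, Lena's statement is true, so Lena is a knight.
Consider Alice. Suppose Alice is a knave.
Then whichever role Amira has, Amira's statement has the wrong truth value — contradiction.
So Alice is a knight.
With that fixed, Amira's statement is false, so Amira is a knave.

Jing: knight, Farrukh: knave, Lena: knight, Alice: knight, Amira: knave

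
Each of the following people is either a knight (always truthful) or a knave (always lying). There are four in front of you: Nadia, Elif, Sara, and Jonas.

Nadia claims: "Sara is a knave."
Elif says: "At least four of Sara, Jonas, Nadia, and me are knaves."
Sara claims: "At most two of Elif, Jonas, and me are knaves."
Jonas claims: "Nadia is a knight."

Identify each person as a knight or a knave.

Consider Nadia. Suppose Nadia is a knight.
Then no assignment of the remaining roles makes every statement match its speaker's type — contradiction.
So Nadia is a knave.
With that fixed, Jonas's statement is false, so Jonas is a knave.
Consider Elif. Suppose Elif is a knight.
Then Elif's own statement would have to be true, but it can't be — contradiction.
So Elif is a knave.
Consider Sara. Suppose Sara is a knave.
Then Nadia's statement comes out true, contradicting Nadia being a knave.
So Sara is a knight.

Nadia: knave, Elif: knave, Sara: knight, Jonas: knave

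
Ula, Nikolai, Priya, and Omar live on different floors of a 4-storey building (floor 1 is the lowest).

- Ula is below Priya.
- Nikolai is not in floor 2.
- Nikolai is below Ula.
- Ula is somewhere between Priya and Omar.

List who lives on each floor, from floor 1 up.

From clue 1: Ula is in {1,2,3}.
From clues 1–3: Nikolai → floor 1.
From clues 1–4: Omar → floor 2, Ula → floor 3, Priya → floor 4.

Nikolai, Omar, Ula, Priya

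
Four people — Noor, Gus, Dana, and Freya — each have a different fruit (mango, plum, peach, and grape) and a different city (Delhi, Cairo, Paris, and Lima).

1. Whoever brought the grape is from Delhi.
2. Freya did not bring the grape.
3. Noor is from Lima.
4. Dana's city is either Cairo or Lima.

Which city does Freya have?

With clues 1–2, Delhi is impossible for Freya's city.
With clues 1–3, Lima is impossible for Freya's city.
With clues 1–4, Cairo is impossible for Freya's city.
That leaves Paris.

Paris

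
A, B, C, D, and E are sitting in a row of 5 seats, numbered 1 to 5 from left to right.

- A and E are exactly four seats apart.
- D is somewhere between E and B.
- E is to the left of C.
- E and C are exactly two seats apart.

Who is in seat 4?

With clue 1, A and E are ruled out for seat 4.
With clues 1–3, D is ruled out for seat 4.
With clues 1–4, C is ruled out for seat 4.
So seat 4 is B.

B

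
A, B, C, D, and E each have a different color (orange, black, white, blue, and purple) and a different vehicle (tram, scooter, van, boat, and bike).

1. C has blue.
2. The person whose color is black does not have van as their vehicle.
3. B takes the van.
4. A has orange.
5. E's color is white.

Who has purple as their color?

B

Clue 1 rules out C for the one with color purple.
With clues 1–4, A is impossible for the one with color purple.
With clues 1–5, D and E are impossible for the one with color purple.
That leaves B.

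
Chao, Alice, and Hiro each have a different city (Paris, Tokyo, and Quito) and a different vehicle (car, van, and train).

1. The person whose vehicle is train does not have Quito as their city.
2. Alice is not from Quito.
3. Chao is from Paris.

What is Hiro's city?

Quito

With clues 1–3, Paris and Tokyo are impossible for Hiro's city.
That leaves Quito.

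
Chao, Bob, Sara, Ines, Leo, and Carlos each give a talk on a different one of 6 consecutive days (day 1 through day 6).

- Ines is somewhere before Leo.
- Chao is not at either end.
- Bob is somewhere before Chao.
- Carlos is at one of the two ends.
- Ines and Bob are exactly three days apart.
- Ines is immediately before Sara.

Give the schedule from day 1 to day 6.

Ines, Sara, Leo, Bob, Chao, Carlos

From clue 1: Ines is in {1,2,3,4,5}.
From clues 1–2: Chao is in {2,3,4,5}.
From clues 1–4: Carlos is in {1,6}.
From clues 1–6: Ines → day 1, Sara → day 2, Leo → day 3, Bob → day 4, Chao → day 5, Carlos → day 6.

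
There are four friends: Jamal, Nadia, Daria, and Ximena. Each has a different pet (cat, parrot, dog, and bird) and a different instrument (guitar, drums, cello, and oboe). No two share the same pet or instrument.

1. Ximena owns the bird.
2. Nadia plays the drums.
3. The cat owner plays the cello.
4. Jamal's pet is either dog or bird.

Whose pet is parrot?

Nadia

Clue 1 rules out Ximena for the one with pet parrot.
With clues 1–4, Daria and Jamal are impossible for the one with pet parrot.
That leaves Nadia.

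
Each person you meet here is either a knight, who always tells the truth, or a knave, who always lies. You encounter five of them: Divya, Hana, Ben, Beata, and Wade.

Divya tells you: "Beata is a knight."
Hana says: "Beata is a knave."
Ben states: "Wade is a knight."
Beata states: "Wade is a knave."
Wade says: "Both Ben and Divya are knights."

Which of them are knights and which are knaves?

Divya: knight, Hana: knave, Ben: knave, Beata: knight, Wade: knave

Consider Divya. Suppose Divya is a knave.
Then no assignment of the remaining roles makes every statement match its speaker's type — contradiction.
So Divya is a knight.
Consider Hana. Suppose Hana is a knight.
Then no assignment of the remaining roles makes every statement match its speaker's type — contradiction.
So Hana is a knave.
Consider Ben. Suppose Ben is a knight.
Then no assignment of the remaining roles makes every statement match its speaker's type — contradiction.
So Ben is a knave.
With that fixed, Wade's statement is false, so Wade is a knave.
With that fixed, Beata's statement is true, so Beata is a knight.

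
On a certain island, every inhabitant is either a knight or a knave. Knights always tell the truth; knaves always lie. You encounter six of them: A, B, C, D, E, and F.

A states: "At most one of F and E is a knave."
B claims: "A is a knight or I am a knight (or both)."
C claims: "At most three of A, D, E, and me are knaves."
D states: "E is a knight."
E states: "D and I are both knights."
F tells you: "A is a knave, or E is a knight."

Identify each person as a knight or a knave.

Consider A. Suppose A is a knave.
Then no assignment of the remaining roles makes every statement match its speaker's type — contradiction.
So A is a knight.
With that fixed, B's statement is true, so B is a knight.
With that fixed, C's statement is true, so C is a knight.
Consider D. Suppose D is a knave.
Then no assignment of the remaining roles makes every statement match its speaker's type — contradiction.
So D is a knight.
Consider E. Suppose E is a knave.
Then D's statement comes out false, contradicting D being a knight.
So E is a knight.
With that fixed, F's statement is true, so F is a knight.

A: knight, B: knight, C: knight, D: knight, E: knight, F: knight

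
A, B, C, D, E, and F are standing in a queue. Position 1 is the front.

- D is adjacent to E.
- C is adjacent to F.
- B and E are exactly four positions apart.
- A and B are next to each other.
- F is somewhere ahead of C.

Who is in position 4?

With clues 1–3, B and E are ruled out for position 4.
With clues 1–4, A and D are ruled out for position 4.
With clues 1–5, F is ruled out for position 4.
So position 4 is C.

C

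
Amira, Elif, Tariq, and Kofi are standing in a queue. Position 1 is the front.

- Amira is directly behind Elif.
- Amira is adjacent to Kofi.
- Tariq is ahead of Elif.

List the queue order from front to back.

From clue 1: Amira is in {2,3,4}.
From clues 1–2: Amira is in {2,3}.
From clues 1–3: Tariq → position 1, Elif → position 2, Amira → position 3, Kofi → position 4.

Tariq, Elif, Amira, Kofi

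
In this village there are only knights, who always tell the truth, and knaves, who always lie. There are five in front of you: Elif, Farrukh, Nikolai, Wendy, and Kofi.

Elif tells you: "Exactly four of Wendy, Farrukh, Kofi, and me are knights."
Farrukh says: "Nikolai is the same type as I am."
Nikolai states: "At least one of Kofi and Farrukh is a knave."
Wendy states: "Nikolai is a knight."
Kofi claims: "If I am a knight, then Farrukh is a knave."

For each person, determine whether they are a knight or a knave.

Consider Elif. Suppose Elif is a knight.
Then no assignment of the remaining roles makes every statement match its speaker's type — contradiction.
So Elif is a knave.
Consider Farrukh. Suppose Farrukh is a knight.
Then whichever role Kofi has, Kofi's statement has the wrong truth value — contradiction.
So Farrukh is a knave.
With that fixed, Nikolai's statement is true, so Nikolai is a knight.
With that fixed, Wendy's statement is true, so Wendy is a knight.
With that fixed, Kofi's statement is true, so Kofi is a knight.

Elif: knave, Farrukh: knave, Nikolai: knight, Wendy: knight, Kofi: knight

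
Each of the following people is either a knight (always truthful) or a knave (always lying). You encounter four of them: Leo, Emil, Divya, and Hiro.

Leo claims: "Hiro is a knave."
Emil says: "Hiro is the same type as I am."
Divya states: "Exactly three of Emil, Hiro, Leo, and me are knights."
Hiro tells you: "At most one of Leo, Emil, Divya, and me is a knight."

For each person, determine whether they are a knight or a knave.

Consider Leo. Suppose Leo is a knight.
Then no assignment of the remaining roles makes every statement match its speaker's type — contradiction.
So Leo is a knave.
Consider Emil. Suppose Emil is a knight.
Then no assignment of the remaining roles makes every statement match its speaker's type — contradiction.
So Emil is a knave.
With that fixed, Divya's statement is false, so Divya is a knave.
With that fixed, Hiro's statement is true, so Hiro is a knight.

Leo: knave, Emil: knave, Divya: knave, Hiro: knight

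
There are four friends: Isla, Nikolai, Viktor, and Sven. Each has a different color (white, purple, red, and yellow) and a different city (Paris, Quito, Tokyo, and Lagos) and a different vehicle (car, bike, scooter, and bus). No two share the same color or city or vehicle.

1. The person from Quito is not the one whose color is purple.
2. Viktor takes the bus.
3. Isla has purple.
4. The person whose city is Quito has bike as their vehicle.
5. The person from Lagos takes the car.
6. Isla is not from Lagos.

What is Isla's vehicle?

scooter

With clues 1–2, bus is impossible for Isla's vehicle.
With clues 1–4, bike is impossible for Isla's vehicle.
With clues 1–6, car is impossible for Isla's vehicle.
That leaves scooter.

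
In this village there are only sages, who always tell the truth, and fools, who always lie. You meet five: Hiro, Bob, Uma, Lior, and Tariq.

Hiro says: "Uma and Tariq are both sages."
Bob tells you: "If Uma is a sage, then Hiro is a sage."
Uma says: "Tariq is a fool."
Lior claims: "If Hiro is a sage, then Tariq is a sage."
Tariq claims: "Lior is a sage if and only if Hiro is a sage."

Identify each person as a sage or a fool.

Hiro: fool, Bob: fool, Uma: sage, Lior: sage, Tariq: fool

Consider Hiro. Suppose Hiro is a sage.
Then no assignment of the remaining roles makes every statement match its speaker's type — contradiction.
So Hiro is a fool.
With that fixed, Lior's statement is true, so Lior is a sage.
With that fixed, Tariq's statement is false, so Tariq is a fool.
With that fixed, Uma's statement is true, so Uma is a sage.
With that fixed, Bob's statement is false, so Bob is a fool.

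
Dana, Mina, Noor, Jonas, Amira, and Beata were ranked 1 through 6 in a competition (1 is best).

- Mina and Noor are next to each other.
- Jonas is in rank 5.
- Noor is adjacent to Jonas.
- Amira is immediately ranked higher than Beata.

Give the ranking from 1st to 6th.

Amira, Beata, Mina, Noor, Jonas, Dana

From clues 1–2: Jonas → rank 5.
From clues 1–3: Mina → rank 3, Noor → rank 4.
From clues 1–4: Amira → rank 1, Beata → rank 2, Dana → rank 6.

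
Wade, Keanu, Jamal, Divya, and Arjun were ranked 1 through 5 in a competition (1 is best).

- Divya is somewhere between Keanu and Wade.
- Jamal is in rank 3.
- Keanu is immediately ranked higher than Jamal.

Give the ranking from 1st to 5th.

From clue 1: Divya is in {2,3,4}.
From clues 1–2: Jamal → rank 3.
From clues 1–3: Arjun → rank 1, Keanu → rank 2, Divya → rank 4, Wade → rank 5.

Arjun, Keanu, Jamal, Divya, Wade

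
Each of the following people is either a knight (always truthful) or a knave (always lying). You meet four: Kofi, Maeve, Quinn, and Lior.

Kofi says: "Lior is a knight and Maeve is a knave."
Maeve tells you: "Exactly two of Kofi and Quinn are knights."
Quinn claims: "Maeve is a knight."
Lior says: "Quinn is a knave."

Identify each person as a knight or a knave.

Kofi: knight, Maeve: knave, Quinn: knave, Lior: knight

Consider Kofi. Suppose Kofi is a knave.
Then no assignment of the remaining roles makes every statement match its speaker's type — contradiction.
So Kofi is a knight.
Consider Maeve. Suppose Maeve is a knight.
Then Kofi's statement comes out false, contradicting Kofi being a knight.
So Maeve is a knave.
With that fixed, Quinn's statement is false, so Quinn is a knave.
With that fixed, Lior's statement is true, so Lior is a knight.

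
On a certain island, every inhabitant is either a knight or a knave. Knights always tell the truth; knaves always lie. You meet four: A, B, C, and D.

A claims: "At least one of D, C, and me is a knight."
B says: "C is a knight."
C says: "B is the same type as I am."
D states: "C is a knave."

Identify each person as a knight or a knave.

A: knight, B: knight, C: knight, D: knave

Consider A. Suppose A is a knave.
Then no assignment of the remaining roles makes every statement match its speaker's type — contradiction.
So A is a knight.
Consider B. Suppose B is a knave.
Then whichever role C has, C's statement has the wrong truth value — contradiction.
So B is a knight.
Consider C. Suppose C is a knave.
Then B's statement comes out false, contradicting B being a knight.
So C is a knight.
With that fixed, D's statement is false, so D is a knave.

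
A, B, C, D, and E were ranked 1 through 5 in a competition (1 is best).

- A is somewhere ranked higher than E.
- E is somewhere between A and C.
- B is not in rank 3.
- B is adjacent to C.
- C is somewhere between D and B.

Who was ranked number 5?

B

With clue 1, A is ruled out for rank 5.
With clues 1–2, E is ruled out for rank 5.
With clues 1–5, C and D are ruled out for rank 5.
So rank 5 is B.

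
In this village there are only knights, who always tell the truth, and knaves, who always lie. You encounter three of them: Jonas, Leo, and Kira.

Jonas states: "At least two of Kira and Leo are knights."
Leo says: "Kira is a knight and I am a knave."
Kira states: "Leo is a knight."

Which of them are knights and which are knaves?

Jonas: knave, Leo: knave, Kira: knave

Consider Jonas. Suppose Jonas is a knight.
Then no assignment of the remaining roles makes every statement match its speaker's type — contradiction.
So Jonas is a knave.
Consider Leo. Suppose Leo is a knight.
Then Leo's own statement would have to be true, but it can't be — contradiction.
So Leo is a knave.
With that fixed, Kira's statement is false, so Kira is a knave.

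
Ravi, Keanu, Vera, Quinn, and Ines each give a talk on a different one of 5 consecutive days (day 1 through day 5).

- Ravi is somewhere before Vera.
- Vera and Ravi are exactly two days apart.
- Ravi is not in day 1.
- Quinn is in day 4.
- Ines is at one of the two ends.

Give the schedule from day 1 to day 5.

From clue 1: Ravi is in {1,2,3,4}.
From clues 1–2: Ravi is in {1,2,3}.
From clues 1–3: Ravi is in {2,3}.
From clues 1–4: Ravi → day 3, Quinn → day 4, Vera → day 5.
From clues 1–5: Ines → day 1, Keanu → day 2.

Ines, Keanu, Ravi, Quinn, Vera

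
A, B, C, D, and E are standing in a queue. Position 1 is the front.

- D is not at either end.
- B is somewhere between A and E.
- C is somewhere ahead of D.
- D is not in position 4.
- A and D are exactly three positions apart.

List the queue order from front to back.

From clue 1: D is in {2,3,4}.
From clues 1–2: B is in {2,3,4}.
From clues 1–4: B → position 4.
From clues 1–5: C → position 1, D → position 2, E → position 3, A → position 5.

C, D, E, B, A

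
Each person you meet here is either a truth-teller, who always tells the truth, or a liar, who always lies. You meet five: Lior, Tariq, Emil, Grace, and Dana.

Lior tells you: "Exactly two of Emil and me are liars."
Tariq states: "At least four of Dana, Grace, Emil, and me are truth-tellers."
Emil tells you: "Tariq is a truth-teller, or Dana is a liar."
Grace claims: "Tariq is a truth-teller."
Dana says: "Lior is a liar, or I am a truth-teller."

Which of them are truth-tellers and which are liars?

Lior: liar, Tariq: truth-teller, Emil: truth-teller, Grace: truth-teller, Dana: truth-teller

Consider Lior. Suppose Lior is a truth-teller.
Then Lior's own statement would have to be true, but it can't be — contradiction.
So Lior is a liar.
With that fixed, Dana's statement is true, so Dana is a truth-teller.
Consider Tariq. Suppose Tariq is a liar.
Then no assignment of the remaining roles makes every statement match its speaker's type — contradiction.
So Tariq is a truth-teller.
With that fixed, Emil's statement is true, so Emil is a truth-teller.
With that fixed, Grace's statement is true, so Grace is a truth-teller.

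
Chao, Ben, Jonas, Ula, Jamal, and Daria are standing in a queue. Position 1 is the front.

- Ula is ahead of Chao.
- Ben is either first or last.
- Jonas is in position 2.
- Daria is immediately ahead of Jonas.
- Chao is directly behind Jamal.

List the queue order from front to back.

Daria, Jonas, Ula, Jamal, Chao, Ben

From clue 1: Chao is in {2,3,4,5,6}.
From clues 1–2: Ben is in {1,6}.
From clues 1–3: Jonas → position 2.
From clues 1–4: Daria → position 1, Ben → position 6.
From clues 1–5: Ula → position 3, Jamal → position 4, Chao → position 5.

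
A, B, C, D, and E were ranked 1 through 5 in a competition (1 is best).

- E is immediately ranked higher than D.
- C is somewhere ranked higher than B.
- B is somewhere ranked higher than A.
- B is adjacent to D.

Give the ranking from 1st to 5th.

C, E, D, B, A

From clue 1: D is in {2,3,4,5}.
From clues 1–2: B is in {2,3,4,5}.
From clues 1–3: A is in {3,5}.
From clues 1–4: C → rank 1, E → rank 2, D → rank 3, B → rank 4, A → rank 5.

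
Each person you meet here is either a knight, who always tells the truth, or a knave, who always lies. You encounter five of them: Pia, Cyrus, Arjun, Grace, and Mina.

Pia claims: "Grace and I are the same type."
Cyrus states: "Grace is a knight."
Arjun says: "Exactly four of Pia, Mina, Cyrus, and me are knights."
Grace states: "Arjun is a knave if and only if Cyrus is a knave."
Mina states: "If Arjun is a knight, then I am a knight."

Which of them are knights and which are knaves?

Consider Pia. Suppose Pia is a knave.
Then no assignment of the remaining roles makes every statement match its speaker's type — contradiction.
So Pia is a knight.
Consider Cyrus. Suppose Cyrus is a knave.
Then no assignment of the remaining roles makes every statement match its speaker's type — contradiction.
So Cyrus is a knight.
Consider Arjun. Suppose Arjun is a knave.
Then no assignment of the remaining roles makes every statement match its speaker's type — contradiction.
So Arjun is a knight.
With that fixed, Grace's statement is true, so Grace is a knight.
Consider Mina. Suppose Mina is a knave.
Then Arjun's statement comes out false, contradicting Arjun being a knight.
So Mina is a knight.

Pia: knight, Cyrus: knight, Arjun: knight, Grace: knight, Mina: knight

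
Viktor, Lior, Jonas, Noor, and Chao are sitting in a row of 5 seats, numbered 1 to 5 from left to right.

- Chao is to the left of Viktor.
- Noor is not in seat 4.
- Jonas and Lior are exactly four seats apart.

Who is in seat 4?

Viktor

With clues 1–2, Noor is ruled out for seat 4.
With clues 1–3, Chao, Jonas, and Lior are ruled out for seat 4.
So seat 4 is Viktor.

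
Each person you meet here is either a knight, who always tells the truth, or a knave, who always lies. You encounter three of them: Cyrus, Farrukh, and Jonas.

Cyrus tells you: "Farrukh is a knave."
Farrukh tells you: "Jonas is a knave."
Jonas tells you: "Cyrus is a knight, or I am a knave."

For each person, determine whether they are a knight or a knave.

Cyrus: knight, Farrukh: knave, Jonas: knight

Consider Cyrus. Suppose Cyrus is a knave.
Then whichever role Jonas has, Jonas's statement has the wrong truth value — contradiction.
So Cyrus is a knight.
With that fixed, Jonas's statement is true, so Jonas is a knight.
With that fixed, Farrukh's statement is false, so Farrukh is a knave.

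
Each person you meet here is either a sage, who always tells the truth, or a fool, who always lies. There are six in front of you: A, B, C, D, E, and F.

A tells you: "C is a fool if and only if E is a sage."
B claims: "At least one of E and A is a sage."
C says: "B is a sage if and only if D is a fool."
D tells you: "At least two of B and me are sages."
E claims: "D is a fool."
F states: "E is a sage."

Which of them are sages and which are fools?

A: fool, B: sage, C: sage, D: fool, E: sage, F: sage

Consider A. Suppose A is a sage.
Then no assignment of the remaining roles makes every statement match its speaker's type — contradiction.
So A is a fool.
Consider B. Suppose B is a fool.
Then no assignment of the remaining roles makes every statement match its speaker's type — contradiction.
So B is a sage.
Consider C. Suppose C is a fool.
Then no assignment of the remaining roles makes every statement match its speaker's type — contradiction.
So C is a sage.
Consider D. Suppose D is a sage.
Then C's statement comes out false, contradicting C being a sage.
So D is a fool.
With that fixed, E's statement is true, so E is a sage.
With that fixed, F's statement is true, so F is a sage.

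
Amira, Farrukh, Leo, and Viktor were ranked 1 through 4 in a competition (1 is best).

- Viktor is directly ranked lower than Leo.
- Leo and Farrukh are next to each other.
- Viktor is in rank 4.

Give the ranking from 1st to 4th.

From clue 1: Leo is in {1,2,3}.
From clues 1–2: Amira is in {1,4}.
From clues 1–3: Amira → rank 1, Farrukh → rank 2, Leo → rank 3, Viktor → rank 4.

Amira, Farrukh, Leo, Viktor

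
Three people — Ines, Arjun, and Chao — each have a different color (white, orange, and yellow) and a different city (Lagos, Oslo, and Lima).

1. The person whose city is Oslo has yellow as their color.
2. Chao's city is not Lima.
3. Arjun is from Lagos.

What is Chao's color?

yellow

With clues 1–3, orange and white are impossible for Chao's color.
That leaves yellow.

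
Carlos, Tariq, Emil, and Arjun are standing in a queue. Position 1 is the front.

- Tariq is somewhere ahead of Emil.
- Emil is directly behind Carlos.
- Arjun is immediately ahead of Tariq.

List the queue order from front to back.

From clue 1: Tariq is in {1,2,3}.
From clues 1–2: Carlos is in {2,3}.
From clues 1–3: Arjun → position 1, Tariq → position 2, Carlos → position 3, Emil → position 4.

Arjun, Tariq, Carlos, Emil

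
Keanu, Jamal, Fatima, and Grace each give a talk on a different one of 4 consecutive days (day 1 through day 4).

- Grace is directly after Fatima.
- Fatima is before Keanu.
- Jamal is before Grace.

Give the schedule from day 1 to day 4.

From clue 1: Fatima is in {1,2,3}.
From clues 1–2: Keanu is in {3,4}.
From clues 1–3: Jamal → day 1, Fatima → day 2, Grace → day 3, Keanu → day 4.

Jamal, Fatima, Grace, Keanu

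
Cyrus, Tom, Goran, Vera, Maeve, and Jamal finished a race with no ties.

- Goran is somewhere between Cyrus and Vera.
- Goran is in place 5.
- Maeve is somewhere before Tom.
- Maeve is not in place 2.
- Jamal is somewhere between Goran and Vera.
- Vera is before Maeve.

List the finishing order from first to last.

From clue 1: Goran is in {2,3,4,5}.
From clues 1–2: Goran → place 5.
From clues 1–3: Tom is in {2,3,4}.
From clues 1–4: Maeve is in {1,3}.
From clues 1–5: Cyrus → place 6.
From clues 1–6: Vera → place 1, Jamal → place 2, Maeve → place 3, Tom → place 4.

Vera, Jamal, Maeve, Tom, Goran, Cyrus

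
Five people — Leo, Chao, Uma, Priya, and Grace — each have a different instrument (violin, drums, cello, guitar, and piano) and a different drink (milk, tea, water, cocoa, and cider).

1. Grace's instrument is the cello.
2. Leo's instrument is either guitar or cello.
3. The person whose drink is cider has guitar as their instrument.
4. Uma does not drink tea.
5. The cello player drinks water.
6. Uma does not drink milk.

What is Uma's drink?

With clues 1–3, cider is impossible for Uma's drink.
With clues 1–4, tea is impossible for Uma's drink.
With clues 1–5, water is impossible for Uma's drink.
With clues 1–6, milk is impossible for Uma's drink.
That leaves cocoa.

cocoa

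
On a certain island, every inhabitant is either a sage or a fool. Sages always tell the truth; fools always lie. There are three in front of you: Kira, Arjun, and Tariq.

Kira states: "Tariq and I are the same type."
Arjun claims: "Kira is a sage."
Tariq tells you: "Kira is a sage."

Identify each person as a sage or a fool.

Kira: sage, Arjun: sage, Tariq: sage

Consider Kira. Suppose Kira is a fool.
Then no assignment of the remaining roles makes every statement match its speaker's type — contradiction.
So Kira is a sage.
With that fixed, Arjun's statement is true, so Arjun is a sage.
With that fixed, Tariq's statement is true, so Tariq is a sage.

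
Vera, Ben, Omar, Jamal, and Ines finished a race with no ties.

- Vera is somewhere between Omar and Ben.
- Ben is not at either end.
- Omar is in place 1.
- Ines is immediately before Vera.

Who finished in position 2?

With clues 1–3, Ben and Omar are ruled out for place 2.
With clues 1–4, Jamal and Vera are ruled out for place 2.
So place 2 is Ines.

Ines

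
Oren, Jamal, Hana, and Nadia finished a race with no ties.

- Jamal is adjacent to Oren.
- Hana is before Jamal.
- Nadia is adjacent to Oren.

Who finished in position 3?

With clues 1–2, Hana and Nadia are ruled out for place 3.
With clues 1–3, Jamal is ruled out for place 3.
So place 3 is Oren.

Oren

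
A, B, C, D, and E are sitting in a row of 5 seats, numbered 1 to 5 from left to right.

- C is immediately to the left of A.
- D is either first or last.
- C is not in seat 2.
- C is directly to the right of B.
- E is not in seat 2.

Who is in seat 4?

With clues 1–2, D is ruled out for seat 4.
With clues 1–4, B and E are ruled out for seat 4.
With clues 1–5, C is ruled out for seat 4.
So seat 4 is A.

A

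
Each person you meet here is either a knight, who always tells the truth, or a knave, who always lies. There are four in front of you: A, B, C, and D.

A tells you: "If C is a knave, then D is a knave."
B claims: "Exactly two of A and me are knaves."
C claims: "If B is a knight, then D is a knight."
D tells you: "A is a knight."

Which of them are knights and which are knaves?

A: knight, B: knave, C: knight, D: knight

Consider A. Suppose A is a knave.
Then whichever role B has, B's statement has the wrong truth value — contradiction.
So A is a knight.
With that fixed, B's statement is false, so B is a knave.
With that fixed, C's statement is true, so C is a knight.
With that fixed, D's statement is true, so D is a knight.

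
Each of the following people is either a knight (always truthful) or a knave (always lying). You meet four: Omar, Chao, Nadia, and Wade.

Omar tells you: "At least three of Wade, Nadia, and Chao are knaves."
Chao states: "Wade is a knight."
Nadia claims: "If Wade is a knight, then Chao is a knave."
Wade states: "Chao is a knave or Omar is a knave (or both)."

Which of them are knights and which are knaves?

Consider Omar. Suppose Omar is a knight.
Then no assignment of the remaining roles makes every statement match its speaker's type — contradiction.
So Omar is a knave.
With that fixed, Wade's statement is true, so Wade is a knight.
With that fixed, Chao's statement is true, so Chao is a knight.
With that fixed, Nadia's statement is false, so Nadia is a knave.

Omar: knave, Chao: knight, Nadia: knave, Wade: knight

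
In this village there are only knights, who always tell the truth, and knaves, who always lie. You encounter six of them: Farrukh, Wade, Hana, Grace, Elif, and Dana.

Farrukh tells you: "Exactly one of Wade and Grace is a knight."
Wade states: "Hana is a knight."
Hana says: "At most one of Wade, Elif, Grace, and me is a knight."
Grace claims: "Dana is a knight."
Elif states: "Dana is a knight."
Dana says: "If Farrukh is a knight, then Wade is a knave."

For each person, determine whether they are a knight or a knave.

Consider Farrukh. Suppose Farrukh is a knave.
Then no assignment of the remaining roles makes every statement match its speaker's type — contradiction.
So Farrukh is a knight.
Consider Wade. Suppose Wade is a knight.
Then no assignment of the remaining roles makes every statement match its speaker's type — contradiction.
So Wade is a knave.
With that fixed, Dana's statement is true, so Dana is a knight.
With that fixed, Grace's statement is true, so Grace is a knight.
With that fixed, Elif's statement is true, so Elif is a knight.
With that fixed, Hana's statement is false, so Hana is a knave.

Farrukh: knight, Wade: knave, Hana: knave, Grace: knight, Elif: knight, Dana: knight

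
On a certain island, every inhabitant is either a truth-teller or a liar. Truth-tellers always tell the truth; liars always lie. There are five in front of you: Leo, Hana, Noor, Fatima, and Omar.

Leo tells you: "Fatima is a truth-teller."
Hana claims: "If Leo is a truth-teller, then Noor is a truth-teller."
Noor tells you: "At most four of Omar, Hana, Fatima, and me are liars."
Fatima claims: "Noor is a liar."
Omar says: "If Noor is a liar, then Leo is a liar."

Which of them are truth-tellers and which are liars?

Regardless of anyone's role, Noor's statement is true, so Noor is a truth-teller.
With that fixed, Fatima's statement is false, so Fatima is a liar.
With that fixed, Omar's statement is true, so Omar is a truth-teller.
With that fixed, Leo's statement is false, so Leo is a liar.
With that fixed, Hana's statement is true, so Hana is a truth-teller.

Leo: liar, Hana: truth-teller, Noor: truth-teller, Fatima: liar, Omar: truth-teller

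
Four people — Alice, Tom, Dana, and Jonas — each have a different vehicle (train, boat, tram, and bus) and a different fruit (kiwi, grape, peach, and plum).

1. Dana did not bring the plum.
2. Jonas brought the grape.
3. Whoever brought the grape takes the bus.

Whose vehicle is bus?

With clues 1–3, Alice, Dana, and Tom are impossible for the one with vehicle bus.
That leaves Jonas.

Jonas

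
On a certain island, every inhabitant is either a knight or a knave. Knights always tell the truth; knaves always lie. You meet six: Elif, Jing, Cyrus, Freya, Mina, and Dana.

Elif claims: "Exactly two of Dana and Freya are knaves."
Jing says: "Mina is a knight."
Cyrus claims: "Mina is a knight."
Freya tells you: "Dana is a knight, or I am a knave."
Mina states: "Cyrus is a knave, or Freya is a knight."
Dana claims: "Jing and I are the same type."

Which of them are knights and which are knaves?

Elif: knave, Jing: knight, Cyrus: knight, Freya: knight, Mina: knight, Dana: knight

Consider Elif. Suppose Elif is a knight.
Then no assignment of the remaining roles makes every statement match its speaker's type — contradiction.
So Elif is a knave.
Consider Jing. Suppose Jing is a knave.
Then whichever role Dana has, Dana's statement has the wrong truth value — contradiction.
So Jing is a knight.
Consider Cyrus. Suppose Cyrus is a knave.
Then no assignment of the remaining roles makes every statement match its speaker's type — contradiction.
So Cyrus is a knight.
Consider Freya. Suppose Freya is a knave.
Then Freya's own statement would have to be false, but it can't be — contradiction.
So Freya is a knight.
With that fixed, Mina's statement is true, so Mina is a knight.
Consider Dana. Suppose Dana is a knave.
Then Freya's statement comes out false, contradicting Freya being a knight.
So Dana is a knight.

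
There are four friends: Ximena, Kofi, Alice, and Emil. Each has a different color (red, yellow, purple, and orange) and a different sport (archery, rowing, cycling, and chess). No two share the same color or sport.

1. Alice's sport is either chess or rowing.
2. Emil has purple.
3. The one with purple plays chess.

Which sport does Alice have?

rowing

Clue 1 rules out archery and cycling for Alice's sport.
With clues 1–3, chess is impossible for Alice's sport.
That leaves rowing.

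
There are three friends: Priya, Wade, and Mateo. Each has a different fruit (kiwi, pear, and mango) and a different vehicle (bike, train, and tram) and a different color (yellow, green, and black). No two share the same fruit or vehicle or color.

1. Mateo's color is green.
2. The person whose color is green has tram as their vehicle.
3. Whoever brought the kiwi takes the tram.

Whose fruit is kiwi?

Mateo

With clues 1–3, Priya and Wade are impossible for the one with fruit kiwi.
That leaves Mateo.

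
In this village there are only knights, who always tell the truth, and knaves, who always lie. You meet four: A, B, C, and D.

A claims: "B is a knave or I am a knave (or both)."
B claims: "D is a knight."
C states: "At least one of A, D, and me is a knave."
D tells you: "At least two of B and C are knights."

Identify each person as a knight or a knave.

A: knight, B: knave, C: knight, D: knave

Consider A. Suppose A is a knave.
Then A's own statement would have to be false, but it can't be — contradiction.
So A is a knight.
Consider B. Suppose B is a knight.
Then A's statement comes out false, contradicting A being a knight.
So B is a knave.
With that fixed, D's statement is false, so D is a knave.
With that fixed, C's statement is true, so C is a knight.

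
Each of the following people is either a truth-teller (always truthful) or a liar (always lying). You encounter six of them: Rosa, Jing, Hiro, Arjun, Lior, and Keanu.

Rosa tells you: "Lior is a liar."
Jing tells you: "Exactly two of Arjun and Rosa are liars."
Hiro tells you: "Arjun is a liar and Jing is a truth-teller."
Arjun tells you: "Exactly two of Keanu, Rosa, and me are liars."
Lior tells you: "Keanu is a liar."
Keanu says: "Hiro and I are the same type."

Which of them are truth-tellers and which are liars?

Consider Rosa. Suppose Rosa is a truth-teller.
Then no assignment of the remaining roles makes every statement match its speaker's type — contradiction.
So Rosa is a liar.
Consider Jing. Suppose Jing is a liar.
Then no assignment of the remaining roles makes every statement match its speaker's type — contradiction.
So Jing is a truth-teller.
Consider Hiro. Suppose Hiro is a liar.
Then whichever role Keanu has, Keanu's statement has the wrong truth value — contradiction.
So Hiro is a truth-teller.
Consider Arjun. Suppose Arjun is a truth-teller.
Then Jing's statement comes out false, contradicting Jing being a truth-teller.
So Arjun is a liar.
Consider Lior. Suppose Lior is a liar.
Then Rosa's statement comes out true, contradicting Rosa being a liar.
So Lior is a truth-teller.
Consider Keanu. Suppose Keanu is a truth-teller.
Then Arjun's statement comes out true, contradicting Arjun being a liar.
So Keanu is a liar.

Rosa: liar, Jing: truth-teller, Hiro: truth-teller, Arjun: liar, Lior: truth-teller, Keanu: liar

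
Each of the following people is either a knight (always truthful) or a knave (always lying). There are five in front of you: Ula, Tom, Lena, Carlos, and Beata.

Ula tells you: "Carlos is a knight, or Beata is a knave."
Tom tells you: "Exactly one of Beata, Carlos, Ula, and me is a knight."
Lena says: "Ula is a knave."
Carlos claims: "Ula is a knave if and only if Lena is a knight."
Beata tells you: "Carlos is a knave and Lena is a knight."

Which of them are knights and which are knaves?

Ula: knight, Tom: knave, Lena: knave, Carlos: knight, Beata: knave

Consider Ula. Suppose Ula is a knave.
Then no assignment of the remaining roles makes every statement match its speaker's type — contradiction.
So Ula is a knight.
With that fixed, Lena's statement is false, so Lena is a knave.
With that fixed, Carlos's statement is true, so Carlos is a knight.
With that fixed, Beata's statement is false, so Beata is a knave.
With that fixed, Tom's statement is false, so Tom is a knave.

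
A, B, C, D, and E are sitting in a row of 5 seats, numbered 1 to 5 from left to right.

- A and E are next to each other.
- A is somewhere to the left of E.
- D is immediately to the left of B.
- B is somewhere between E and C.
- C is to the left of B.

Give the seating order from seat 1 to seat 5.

From clues 1–2: A is in {1,2,3,4}.
From clues 1–3: C is in {1,3,5}.
From clues 1–4: A is in {1,4}.
From clues 1–5: C → seat 1, D → seat 2, B → seat 3, A → seat 4, E → seat 5.

C, D, B, A, E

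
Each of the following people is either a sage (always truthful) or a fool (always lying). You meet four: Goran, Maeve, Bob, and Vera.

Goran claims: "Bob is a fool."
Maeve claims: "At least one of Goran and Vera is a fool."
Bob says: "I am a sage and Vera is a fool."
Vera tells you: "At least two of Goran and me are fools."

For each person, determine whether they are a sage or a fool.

Consider Goran. Suppose Goran is a fool.
Then whichever role Vera has, Vera's statement has the wrong truth value — contradiction.
So Goran is a sage.
With that fixed, Vera's statement is false, so Vera is a fool.
With that fixed, Maeve's statement is true, so Maeve is a sage.
Consider Bob. Suppose Bob is a sage.
Then Goran's statement comes out false, contradicting Goran being a sage.
So Bob is a fool.

Goran: sage, Maeve: sage, Bob: fool, Vera: fool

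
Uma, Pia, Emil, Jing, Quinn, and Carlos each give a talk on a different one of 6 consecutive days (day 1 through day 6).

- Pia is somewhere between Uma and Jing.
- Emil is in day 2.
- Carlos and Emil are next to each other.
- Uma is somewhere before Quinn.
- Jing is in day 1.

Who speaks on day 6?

Quinn

With clue 1, Pia is ruled out for day 6.
With clues 1–2, Emil is ruled out for day 6.
With clues 1–3, Carlos is ruled out for day 6.
With clues 1–4, Uma is ruled out for day 6.
With clues 1–5, Jing is ruled out for day 6.
So day 6 is Quinn.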